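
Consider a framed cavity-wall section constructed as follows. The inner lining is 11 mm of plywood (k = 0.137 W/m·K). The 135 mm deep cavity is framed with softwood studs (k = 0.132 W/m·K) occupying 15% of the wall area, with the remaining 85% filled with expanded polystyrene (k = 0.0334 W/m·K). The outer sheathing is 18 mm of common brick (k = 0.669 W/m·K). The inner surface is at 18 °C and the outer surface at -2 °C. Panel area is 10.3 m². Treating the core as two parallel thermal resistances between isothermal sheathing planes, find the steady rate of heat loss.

Q ≈ 70.8 W

Sheathing layers in series; stud and cavity paths in parallel between them.
R_inner = 0.011/(0.137×10.3) = 0.007795 K/W
R_stud  = 0.135/(0.132×0.15×10.3) = 0.662 K/W
R_cav   = 0.135/(0.0334×0.85×10.3) = 0.4617 K/W
1/R_core = 1/R_stud + 1/R_cav → R_core = 0.272 K/W
R_outer = 0.018/(0.669×10.3) = 0.002612 K/W
R_total = 0.2824 K/W
Q = ΔT/R_total = 20/0.2824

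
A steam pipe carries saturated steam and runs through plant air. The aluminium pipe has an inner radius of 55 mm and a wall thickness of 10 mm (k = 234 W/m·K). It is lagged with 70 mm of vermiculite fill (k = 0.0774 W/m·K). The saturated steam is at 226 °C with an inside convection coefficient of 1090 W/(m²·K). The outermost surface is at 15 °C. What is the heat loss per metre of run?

For a radial system each layer contributes R = ln(r_out/r_in)/(2πkL); films add R = 1/(hA).
R_inner film = 1/(h_i·2πr₁L) = 1/(1090×2π×0.055×1) = 0.002655 K/W
R_aluminium pipe wall = ln(65/55)/(2π×234×1) = 1.136×10^-4 K/W
R_vermiculite fill = ln(135/65)/(2π×0.0774×1) = 1.503 K/W
R_total = 1.506 K/W
Q = ΔT/R_total = 211/1.506

q′ ≈ 140 W/m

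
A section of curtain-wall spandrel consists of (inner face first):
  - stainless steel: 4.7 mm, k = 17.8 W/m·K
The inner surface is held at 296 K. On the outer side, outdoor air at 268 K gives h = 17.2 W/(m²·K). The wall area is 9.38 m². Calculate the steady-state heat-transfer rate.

Q ≈ 4500 W

Using the resistance-network approach (series):
R_stainless steel = L/(kA) = 0.0047/(17.8×9.38) = 2.815×10^-5 K/W
R_outer film = 1/(h_o·A) = 1/(17.2×9.38) = 0.006198 K/W
R_total = 0.006226 K/W
Q = ΔT / R_total = 28 / 0.006226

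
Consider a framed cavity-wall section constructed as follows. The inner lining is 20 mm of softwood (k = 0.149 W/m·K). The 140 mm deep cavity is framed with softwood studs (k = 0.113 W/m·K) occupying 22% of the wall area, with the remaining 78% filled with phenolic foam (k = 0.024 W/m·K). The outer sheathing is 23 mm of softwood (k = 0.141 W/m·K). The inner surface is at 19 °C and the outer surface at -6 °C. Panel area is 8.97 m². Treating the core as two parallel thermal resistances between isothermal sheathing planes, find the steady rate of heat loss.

Q ≈ 63.9 W

Sheathing layers in series; stud and cavity paths in parallel between them.
R_inner = 0.02/(0.149×8.97) = 0.01496 K/W
R_stud  = 0.14/(0.113×0.22×8.97) = 0.6278 K/W
R_cav   = 0.14/(0.024×0.78×8.97) = 0.8337 K/W
1/R_core = 1/R_stud + 1/R_cav → R_core = 0.3581 K/W
R_outer = 0.023/(0.141×8.97) = 0.01819 K/W
R_total = 0.3913 K/W
Q = ΔT/R_total = 25/0.3913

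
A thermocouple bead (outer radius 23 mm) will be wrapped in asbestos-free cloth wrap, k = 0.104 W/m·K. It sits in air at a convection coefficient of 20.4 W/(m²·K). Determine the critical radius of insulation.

r_cr ≈ 10.2 mm

For a sphere r_cr = 2k/h = 2×0.104/20.4
r_cr = 10.2 mm; since the bare radius (23 mm) is above r_cr, any added insulation will reduce heat loss.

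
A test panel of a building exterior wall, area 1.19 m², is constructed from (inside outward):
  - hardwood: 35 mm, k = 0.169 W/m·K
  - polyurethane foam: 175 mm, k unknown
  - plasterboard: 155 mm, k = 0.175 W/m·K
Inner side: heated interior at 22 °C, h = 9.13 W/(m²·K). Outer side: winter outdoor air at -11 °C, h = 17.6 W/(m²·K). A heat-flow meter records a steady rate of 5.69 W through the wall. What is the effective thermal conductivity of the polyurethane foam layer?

k ≈ 0.031 W/(m·K)

Model the wall as resistances in series:
R_inner film = 1/(h_i·A) = 1/(9.13×1.19) = 0.09204 K/W
R_hardwood = L/(kA) = 0.035/(0.169×1.19) = 0.174 K/W
R_plasterboard = L/(kA) = 0.155/(0.175×1.19) = 0.7443 K/W
R_outer film = 1/(h_o·A) = 1/(17.6×1.19) = 0.04775 K/W
Sum of known resistances R_other = 1.058 K/W
Total R = ΔT/Q = 33/5.69 = 5.8 K/W
R_polyurethane foam = R_total − R_other = 4.742 K/W
k = L/(R·A) = 0.175/(4.742×1.19)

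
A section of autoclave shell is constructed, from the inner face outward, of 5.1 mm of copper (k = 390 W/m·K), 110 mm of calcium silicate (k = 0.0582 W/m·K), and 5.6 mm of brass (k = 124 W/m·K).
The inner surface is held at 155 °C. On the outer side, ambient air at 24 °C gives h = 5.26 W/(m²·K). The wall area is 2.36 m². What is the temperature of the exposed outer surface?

T ≈ 36 °C

Series thermal resistances:
R_copper = L/(kA) = 0.0051/(390×2.36) = 5.541×10^-6 K/W
R_calcium silicate = L/(kA) = 0.11/(0.0582×2.36) = 0.8009 K/W
R_brass = L/(kA) = 0.0056/(124×2.36) = 1.914×10^-5 K/W
R_outer film = 1/(h_o·A) = 1/(5.26×2.36) = 0.08056 K/W
R_total = 0.8814 K/W;  Q = ΔT/R_total = 131/0.8814 = 148.6 W
T_interface = T_inner − Q·ΣR(inner→interface) = 155 − 149×0.8009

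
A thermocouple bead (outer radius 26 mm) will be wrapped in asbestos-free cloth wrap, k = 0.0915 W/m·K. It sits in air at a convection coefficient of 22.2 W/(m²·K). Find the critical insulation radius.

For a sphere r_cr = 2k/h = 2×0.0915/22.2
r_cr = 8.24 mm; since the bare radius (26 mm) is above r_cr, any added insulation will reduce heat loss.

r_cr ≈ 8.24 mm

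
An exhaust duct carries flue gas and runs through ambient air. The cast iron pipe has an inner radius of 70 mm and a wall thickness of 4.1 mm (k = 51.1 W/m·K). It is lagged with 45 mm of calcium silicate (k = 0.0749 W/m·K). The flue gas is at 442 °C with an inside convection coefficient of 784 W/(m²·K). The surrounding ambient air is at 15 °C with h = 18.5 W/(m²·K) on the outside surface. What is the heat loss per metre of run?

Cylindrical conduction, so R = ln(r₂/r₁)/(2πkL) per layer, in series:
R_inner film = 1/(h_i·2πr₁L) = 1/(784×2π×0.07×1) = 0.0029 K/W
R_cast iron pipe wall = ln(74.1/70)/(2π×51.1×1) = 1.773×10^-4 K/W
R_calcium silicate = ln(119.1/74.1)/(2π×0.0749×1) = 1.008 K/W
R_outer film = 1/(h_o·2πr_oL) = 1/(18.5×2π×0.1191×1) = 0.07223 K/W
R_total = 1.084 K/W
Q = ΔT/R_total = 427/1.084

q′ ≈ 394 W/m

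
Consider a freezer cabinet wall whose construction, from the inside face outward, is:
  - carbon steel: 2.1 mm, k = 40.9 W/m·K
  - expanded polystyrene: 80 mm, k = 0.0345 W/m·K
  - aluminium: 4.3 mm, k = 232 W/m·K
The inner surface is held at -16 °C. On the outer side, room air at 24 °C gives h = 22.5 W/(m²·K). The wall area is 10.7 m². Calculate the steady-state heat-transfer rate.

Using the resistance-network approach (series):
R_carbon steel = L/(kA) = 0.0021/(40.9×10.7) = 4.799×10^-6 K/W
R_expanded polystyrene = L/(kA) = 0.08/(0.0345×10.7) = 0.2167 K/W
R_aluminium = L/(kA) = 0.0043/(232×10.7) = 1.732×10^-6 K/W
R_outer film = 1/(h_o·A) = 1/(22.5×10.7) = 0.004154 K/W
R_total = 0.2209 K/W
Q = ΔT / R_total = 40 / 0.2209

Q ≈ 181 W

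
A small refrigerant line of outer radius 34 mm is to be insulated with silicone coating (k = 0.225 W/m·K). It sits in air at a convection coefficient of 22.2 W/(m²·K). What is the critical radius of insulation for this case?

r_cr ≈ 10.1 mm

For a cylinder r_cr = k/h = 0.225/22.2
r_cr = 10.1 mm; since the bare radius (34 mm) is above r_cr, any added insulation will reduce heat loss.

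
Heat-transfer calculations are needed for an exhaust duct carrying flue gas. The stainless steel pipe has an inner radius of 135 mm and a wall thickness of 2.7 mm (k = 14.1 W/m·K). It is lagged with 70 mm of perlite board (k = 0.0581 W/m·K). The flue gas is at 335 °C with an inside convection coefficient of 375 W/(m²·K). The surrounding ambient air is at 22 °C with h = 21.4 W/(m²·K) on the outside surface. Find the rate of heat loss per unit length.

Radial resistances (cylindrical: R_cond = ln(r_o/r_i)/(2πkL), R_conv = 1/(h·2πrL)):
R_inner film = 1/(h_i·2πr₁L) = 1/(375×2π×0.135×1) = 0.003144 K/W
R_stainless steel pipe wall = ln(137.7/135)/(2π×14.1×1) = 2.235×10^-4 K/W
R_perlite board = ln(207.7/137.7)/(2π×0.0581×1) = 1.126 K/W
R_outer film = 1/(h_o·2πr_oL) = 1/(21.4×2π×0.2077×1) = 0.03581 K/W
R_total = 1.165 K/W
Q = ΔT/R_total = 313/1.165

q′ ≈ 269 W/m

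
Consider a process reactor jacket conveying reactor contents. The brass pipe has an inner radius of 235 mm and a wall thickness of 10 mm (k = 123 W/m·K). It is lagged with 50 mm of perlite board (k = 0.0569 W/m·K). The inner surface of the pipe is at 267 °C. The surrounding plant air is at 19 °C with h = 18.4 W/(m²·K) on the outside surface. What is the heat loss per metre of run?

q′ ≈ 452 W/m

Cylindrical conduction, so R = ln(r₂/r₁)/(2πkL) per layer, in series:
R_brass pipe wall = ln(245/235)/(2π×123×1) = 5.392×10^-5 K/W
R_perlite board = ln(295/245)/(2π×0.0569×1) = 0.5195 K/W
R_outer film = 1/(h_o·2πr_oL) = 1/(18.4×2π×0.295×1) = 0.02932 K/W
R_total = 0.5488 K/W
Q = ΔT/R_total = 248/0.5488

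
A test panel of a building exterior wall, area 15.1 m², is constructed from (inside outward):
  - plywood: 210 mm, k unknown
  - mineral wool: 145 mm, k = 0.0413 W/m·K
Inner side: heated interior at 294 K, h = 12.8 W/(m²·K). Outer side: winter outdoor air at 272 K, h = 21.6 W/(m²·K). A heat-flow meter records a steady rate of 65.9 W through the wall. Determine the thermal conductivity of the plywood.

k ≈ 0.149 W/(m·K)

Treating each layer as a thermal resistance in series:
R_inner film = 1/(h_i·A) = 1/(12.8×15.1) = 0.005174 K/W
R_mineral wool = L/(kA) = 0.145/(0.0413×15.1) = 0.2325 K/W
R_outer film = 1/(h_o·A) = 1/(21.6×15.1) = 0.003066 K/W
Sum of known resistances R_other = 0.2407 K/W
Total R = ΔT/Q = 22/65.9 = 0.3338 K/W
R_plywood = R_total − R_other = 0.09309 K/W
k = L/(R·A) = 0.21/(0.09309×15.1)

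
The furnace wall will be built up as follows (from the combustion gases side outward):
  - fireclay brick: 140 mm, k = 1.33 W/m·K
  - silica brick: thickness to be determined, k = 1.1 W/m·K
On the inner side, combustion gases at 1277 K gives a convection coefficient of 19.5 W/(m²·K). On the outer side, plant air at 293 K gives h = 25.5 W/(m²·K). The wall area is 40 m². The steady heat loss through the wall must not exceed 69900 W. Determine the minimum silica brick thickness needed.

Model the wall as resistances in series:
R_inner film = 1/(h_i·A) = 1/(19.5×40) = 0.001282 K/W
R_fireclay brick = L/(kA) = 0.14/(1.33×40) = 0.002632 K/W
R_outer film = 1/(h_o·A) = 1/(25.5×40) = 9.804×10^-4 K/W
Sum of the known resistances R_other = 0.004894 K/W
Required total resistance R_tot = ΔT/Q_allow = 984/69900 = 0.01408 K/W
R_silica brick = R_tot − R_other = 0.009183 K/W
L = R·k·A = 0.009183×1.1×40

L ≈ 404 mm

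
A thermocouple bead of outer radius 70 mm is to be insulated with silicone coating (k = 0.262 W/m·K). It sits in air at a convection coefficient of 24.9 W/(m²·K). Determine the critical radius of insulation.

r_cr ≈ 21 mm

For a sphere r_cr = 2k/h = 2×0.262/24.9
r_cr = 21 mm; since the bare radius (70 mm) is above r_cr, any added insulation will reduce heat loss.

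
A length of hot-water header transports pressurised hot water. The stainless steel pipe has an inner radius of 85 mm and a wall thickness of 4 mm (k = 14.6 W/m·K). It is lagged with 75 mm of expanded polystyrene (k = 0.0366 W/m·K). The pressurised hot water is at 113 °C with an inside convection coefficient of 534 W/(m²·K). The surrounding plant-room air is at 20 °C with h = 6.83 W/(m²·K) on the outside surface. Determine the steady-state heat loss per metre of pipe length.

q′ ≈ 33.2 W/m

For a radial system each layer contributes R = ln(r_out/r_in)/(2πkL); films add R = 1/(hA).
R_inner film = 1/(h_i·2πr₁L) = 1/(534×2π×0.085×1) = 0.003506 K/W
R_stainless steel pipe wall = ln(89/85)/(2π×14.6×1) = 5.013×10^-4 K/W
R_expanded polystyrene = ln(164/89)/(2π×0.0366×1) = 2.658 K/W
R_outer film = 1/(h_o·2πr_oL) = 1/(6.83×2π×0.164×1) = 0.1421 K/W
R_total = 2.804 K/W
Q = ΔT/R_total = 93/2.804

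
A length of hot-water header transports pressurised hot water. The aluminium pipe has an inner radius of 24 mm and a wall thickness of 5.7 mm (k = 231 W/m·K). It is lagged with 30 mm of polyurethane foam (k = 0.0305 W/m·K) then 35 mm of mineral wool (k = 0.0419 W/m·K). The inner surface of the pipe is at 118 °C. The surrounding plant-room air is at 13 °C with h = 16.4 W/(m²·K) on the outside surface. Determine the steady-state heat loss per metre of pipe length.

Per-layer cylindrical resistances, series-summed:
R_aluminium pipe wall = ln(29.7/24)/(2π×231×1) = 1.468×10^-4 K/W
R_polyurethane foam = ln(59.7/29.7)/(2π×0.0305×1) = 3.643 K/W
R_mineral wool = ln(94.7/59.7)/(2π×0.0419×1) = 1.753 K/W
R_outer film = 1/(h_o·2πr_oL) = 1/(16.4×2π×0.0947×1) = 0.1025 K/W
R_total = 5.498 K/W
Q = ΔT/R_total = 105/5.498

q′ ≈ 19.1 W/m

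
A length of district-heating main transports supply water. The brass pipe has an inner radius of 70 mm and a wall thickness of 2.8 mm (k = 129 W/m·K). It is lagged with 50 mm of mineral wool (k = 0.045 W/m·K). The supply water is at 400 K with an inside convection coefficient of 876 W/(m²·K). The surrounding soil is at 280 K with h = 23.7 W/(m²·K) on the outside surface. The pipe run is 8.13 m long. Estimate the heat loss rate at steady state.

For a radial system each layer contributes R = ln(r_out/r_in)/(2πkL); films add R = 1/(hA).
R_inner film = 1/(h_i·2πr₁L) = 1/(876×2π×0.07×8.13) = 3.192×10^-4 K/W
R_brass pipe wall = ln(72.8/70)/(2π×129×8.13) = 5.952×10^-6 K/W
R_mineral wool = ln(122.8/72.8)/(2π×0.045×8.13) = 0.2275 K/W
R_outer film = 1/(h_o·2πr_oL) = 1/(23.7×2π×0.1228×8.13) = 0.006726 K/W
R_total = 0.2345 K/W
Q = ΔT/R_total = 120/0.2345

Q ≈ 512 W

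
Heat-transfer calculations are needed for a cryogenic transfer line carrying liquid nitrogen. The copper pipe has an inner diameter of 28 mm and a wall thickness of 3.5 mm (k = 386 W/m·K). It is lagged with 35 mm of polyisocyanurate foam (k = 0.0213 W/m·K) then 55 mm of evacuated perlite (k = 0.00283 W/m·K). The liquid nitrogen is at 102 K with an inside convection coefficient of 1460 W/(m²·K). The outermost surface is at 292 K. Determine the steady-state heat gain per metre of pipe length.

q′ ≈ 3.92 W/m

Cylindrical conduction, so R = ln(r₂/r₁)/(2πkL) per layer, in series:
R_inner film = 1/(h_i·2πr₁L) = 1/(1460×2π×0.014×1) = 0.007786 K/W
R_copper pipe wall = ln(17.5/14)/(2π×386×1) = 9.201×10^-5 K/W
R_polyisocyanurate foam = ln(52.5/17.5)/(2π×0.0213×1) = 8.209 K/W
R_evacuated perlite = ln(107.5/52.5)/(2π×0.00283×1) = 40.3 K/W
R_total = 48.52 K/W
Q = ΔT/R_total = 190/48.52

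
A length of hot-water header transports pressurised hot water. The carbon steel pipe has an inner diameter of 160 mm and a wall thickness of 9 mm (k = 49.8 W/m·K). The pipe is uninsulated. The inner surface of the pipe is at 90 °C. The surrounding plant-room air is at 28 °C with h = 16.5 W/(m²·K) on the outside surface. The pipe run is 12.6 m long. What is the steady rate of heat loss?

Q ≈ 7190 W

Radial resistances (cylindrical: R_cond = ln(r_o/r_i)/(2πkL), R_conv = 1/(h·2πrL)):
R_carbon steel pipe wall = ln(89/80)/(2π×49.8×12.6) = 2.704×10^-5 K/W
R_outer film = 1/(h_o·2πr_oL) = 1/(16.5×2π×0.089×12.6) = 0.008602 K/W
R_total = 0.008629 K/W
Q = ΔT/R_total = 62/0.008629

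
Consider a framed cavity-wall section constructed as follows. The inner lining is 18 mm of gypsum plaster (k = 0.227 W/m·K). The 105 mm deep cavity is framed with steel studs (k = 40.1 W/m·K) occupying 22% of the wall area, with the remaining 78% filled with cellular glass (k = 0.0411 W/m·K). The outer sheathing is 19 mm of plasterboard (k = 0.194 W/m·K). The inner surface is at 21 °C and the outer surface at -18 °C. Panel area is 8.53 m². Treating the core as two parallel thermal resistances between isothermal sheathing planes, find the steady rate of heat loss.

Q ≈ 1760 W

Sheathing layers in series; stud and cavity paths in parallel between them.
R_inner = 0.018/(0.227×8.53) = 0.009296 K/W
R_stud  = 0.105/(40.1×0.22×8.53) = 0.001395 K/W
R_cav   = 0.105/(0.0411×0.78×8.53) = 0.384 K/W
1/R_core = 1/R_stud + 1/R_cav → R_core = 0.00139 K/W
R_outer = 0.019/(0.194×8.53) = 0.01148 K/W
R_total = 0.02217 K/W
Q = ΔT/R_total = 39/0.02217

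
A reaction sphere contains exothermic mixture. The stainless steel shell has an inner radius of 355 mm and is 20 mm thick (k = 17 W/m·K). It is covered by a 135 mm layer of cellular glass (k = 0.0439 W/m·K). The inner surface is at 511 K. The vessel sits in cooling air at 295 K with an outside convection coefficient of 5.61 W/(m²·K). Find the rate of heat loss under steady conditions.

Radial (spherical) resistances in series:
R_stainless steel shell = (1/0.355 − 1/0.375)/(4π×17) = 7.033×10^-4 K/W
R_cellular glass = (1/0.375 − 1/0.51)/(4π×0.0439) = 1.28 K/W
R_outer film = 1/(h·4πr_o²) = 1/(5.61×4π×0.51²) = 0.05454 K/W
R_total = 1.335 K/W
Q = ΔT/R_total = 216/1.335

Q ≈ 162 W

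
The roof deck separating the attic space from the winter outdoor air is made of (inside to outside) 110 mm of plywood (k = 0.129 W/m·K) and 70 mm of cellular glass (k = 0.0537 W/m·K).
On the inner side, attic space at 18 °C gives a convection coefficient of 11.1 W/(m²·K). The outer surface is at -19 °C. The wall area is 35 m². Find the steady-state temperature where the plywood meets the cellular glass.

T ≈ 2.47 °C

Treating each layer as a thermal resistance in series:
R_inner film = 1/(h_i·A) = 1/(11.1×35) = 0.002574 K/W
R_plywood = L/(kA) = 0.11/(0.129×35) = 0.02436 K/W
R_cellular glass = L/(kA) = 0.07/(0.0537×35) = 0.03724 K/W
R_total = 0.06418 K/W;  Q = ΔT/R_total = 37/0.06418 = 576.5 W
T_interface = T_inner − Q·ΣR(inner→interface) = 18 − 576×0.02694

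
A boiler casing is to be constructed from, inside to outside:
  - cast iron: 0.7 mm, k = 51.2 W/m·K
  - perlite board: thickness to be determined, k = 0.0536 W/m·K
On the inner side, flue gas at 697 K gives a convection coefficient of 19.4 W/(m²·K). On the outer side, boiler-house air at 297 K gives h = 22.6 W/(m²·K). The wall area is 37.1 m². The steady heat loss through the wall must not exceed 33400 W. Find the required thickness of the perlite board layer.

Model the wall as resistances in series:
R_inner film = 1/(h_i·A) = 1/(19.4×37.1) = 0.001389 K/W
R_cast iron = L/(kA) = 0.0007/(51.2×37.1) = 3.685×10^-7 K/W
R_outer film = 1/(h_o·A) = 1/(22.6×37.1) = 0.001193 K/W
Sum of the known resistances R_other = 0.002582 K/W
Required total resistance R_tot = ΔT/Q_allow = 400/33400 = 0.01198 K/W
R_perlite board = R_tot − R_other = 0.009394 K/W
L = R·k·A = 0.009394×0.0536×37.1

L ≈ 18.7 mm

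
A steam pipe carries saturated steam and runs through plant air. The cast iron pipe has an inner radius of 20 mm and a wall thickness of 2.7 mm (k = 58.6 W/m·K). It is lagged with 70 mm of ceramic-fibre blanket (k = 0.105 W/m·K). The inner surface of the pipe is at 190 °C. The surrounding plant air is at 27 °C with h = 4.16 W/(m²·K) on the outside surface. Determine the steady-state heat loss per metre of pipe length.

q′ ≈ 64 W/m

Cylindrical conduction, so R = ln(r₂/r₁)/(2πkL) per layer, in series:
R_cast iron pipe wall = ln(22.7/20)/(2π×58.6×1) = 3.439×10^-4 K/W
R_ceramic-fibre blanket = ln(92.7/22.7)/(2π×0.105×1) = 2.133 K/W
R_outer film = 1/(h_o·2πr_oL) = 1/(4.16×2π×0.0927×1) = 0.4127 K/W
R_total = 2.546 K/W
Q = ΔT/R_total = 163/2.546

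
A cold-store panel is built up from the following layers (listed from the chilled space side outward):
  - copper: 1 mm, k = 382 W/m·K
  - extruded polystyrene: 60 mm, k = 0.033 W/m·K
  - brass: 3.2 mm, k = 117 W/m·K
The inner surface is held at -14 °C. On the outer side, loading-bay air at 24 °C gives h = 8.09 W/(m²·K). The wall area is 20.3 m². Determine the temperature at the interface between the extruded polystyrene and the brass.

T ≈ 21.6 °C

Thermal resistances in series:
R_copper = L/(kA) = 0.001/(382×20.3) = 1.29×10^-7 K/W
R_extruded polystyrene = L/(kA) = 0.06/(0.033×20.3) = 0.08957 K/W
R_brass = L/(kA) = 0.0032/(117×20.3) = 1.347×10^-6 K/W
R_outer film = 1/(h_o·A) = 1/(8.09×20.3) = 0.006089 K/W
R_total = 0.09566 K/W;  Q = ΔT/R_total = 38/0.09566 = 397.3 W
T_interface = T_inner + Q·ΣR(inner→interface) = -14 + 397×0.08957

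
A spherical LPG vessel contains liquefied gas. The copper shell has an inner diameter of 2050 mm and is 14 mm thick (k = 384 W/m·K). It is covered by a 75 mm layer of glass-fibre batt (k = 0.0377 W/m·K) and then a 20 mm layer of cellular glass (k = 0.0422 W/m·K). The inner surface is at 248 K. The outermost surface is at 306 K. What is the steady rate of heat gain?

Q ≈ 348 W

Radial (spherical) resistances in series:
R_copper shell = (1/1.025 − 1/1.039)/(4π×384) = 2.724×10^-6 K/W
R_glass-fibre batt = (1/1.039 − 1/1.114)/(4π×0.0377) = 0.1368 K/W
R_cellular glass = (1/1.114 − 1/1.134)/(4π×0.0422) = 0.02985 K/W
R_total = 0.1666 K/W
Q = ΔT/R_total = 58/0.1666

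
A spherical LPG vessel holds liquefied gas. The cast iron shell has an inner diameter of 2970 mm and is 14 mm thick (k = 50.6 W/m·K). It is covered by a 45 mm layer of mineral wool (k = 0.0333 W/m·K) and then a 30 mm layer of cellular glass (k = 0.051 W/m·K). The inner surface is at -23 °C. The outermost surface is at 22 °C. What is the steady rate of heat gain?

Q ≈ 685 W

Spherical conduction: R = (1/r_in − 1/r_out)/(4πk) per layer; series-sum.
R_cast iron shell = (1/1.485 − 1/1.499)/(4π×50.6) = 9.891×10^-6 K/W
R_mineral wool = (1/1.499 − 1/1.544)/(4π×0.0333) = 0.04646 K/W
R_cellular glass = (1/1.544 − 1/1.574)/(4π×0.051) = 0.01926 K/W
R_total = 0.06573 K/W
Q = ΔT/R_total = 45/0.06573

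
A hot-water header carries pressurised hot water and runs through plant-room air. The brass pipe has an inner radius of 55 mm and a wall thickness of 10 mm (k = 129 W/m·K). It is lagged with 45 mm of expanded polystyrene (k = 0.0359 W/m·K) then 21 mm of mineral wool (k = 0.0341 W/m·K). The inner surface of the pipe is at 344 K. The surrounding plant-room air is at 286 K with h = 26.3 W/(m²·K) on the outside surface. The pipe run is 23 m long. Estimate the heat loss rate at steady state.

Cylindrical conduction, so R = ln(r₂/r₁)/(2πkL) per layer, in series:
R_brass pipe wall = ln(65/55)/(2π×129×23) = 8.961×10^-6 K/W
R_expanded polystyrene = ln(110/65)/(2π×0.0359×23) = 0.1014 K/W
R_mineral wool = ln(131/110)/(2π×0.0341×23) = 0.03545 K/W
R_outer film = 1/(h_o·2πr_oL) = 1/(26.3×2π×0.131×23) = 0.002008 K/W
R_total = 0.1389 K/W
Q = ΔT/R_total = 58/0.1389

Q ≈ 418 W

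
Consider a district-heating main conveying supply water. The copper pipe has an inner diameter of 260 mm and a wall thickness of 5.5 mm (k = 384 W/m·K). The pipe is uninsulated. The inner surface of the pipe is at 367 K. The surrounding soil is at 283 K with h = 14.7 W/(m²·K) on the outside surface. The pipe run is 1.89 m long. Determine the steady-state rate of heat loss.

Treating each annulus and film as a series resistance:
R_copper pipe wall = ln(135.5/130)/(2π×384×1.89) = 9.087×10^-6 K/W
R_outer film = 1/(h_o·2πr_oL) = 1/(14.7×2π×0.1355×1.89) = 0.04228 K/W
R_total = 0.04229 K/W
Q = ΔT/R_total = 84/0.04229

Q ≈ 1990 W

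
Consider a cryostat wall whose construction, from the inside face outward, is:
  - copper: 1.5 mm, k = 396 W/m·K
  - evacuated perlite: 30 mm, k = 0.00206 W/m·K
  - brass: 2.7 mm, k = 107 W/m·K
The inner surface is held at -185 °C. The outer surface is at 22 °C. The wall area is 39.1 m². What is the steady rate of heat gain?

Using the resistance-network approach (series):
R_copper = L/(kA) = 0.0015/(396×39.1) = 9.688×10^-8 K/W
R_evacuated perlite = L/(kA) = 0.03/(0.00206×39.1) = 0.3725 K/W
R_brass = L/(kA) = 0.0027/(107×39.1) = 6.454×10^-7 K/W
R_total = 0.3725 K/W
Q = ΔT / R_total = 207 / 0.3725

Q ≈ 556 W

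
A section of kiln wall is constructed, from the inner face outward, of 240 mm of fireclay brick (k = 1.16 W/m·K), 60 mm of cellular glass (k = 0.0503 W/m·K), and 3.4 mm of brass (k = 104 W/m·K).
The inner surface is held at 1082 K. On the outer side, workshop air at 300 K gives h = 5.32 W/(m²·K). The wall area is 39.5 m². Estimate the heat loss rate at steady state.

Q ≈ 19500 W

Treating each layer as a thermal resistance in series:
R_fireclay brick = L/(kA) = 0.24/(1.16×39.5) = 0.005238 K/W
R_cellular glass = L/(kA) = 0.06/(0.0503×39.5) = 0.0302 K/W
R_brass = L/(kA) = 0.0034/(104×39.5) = 8.277×10^-7 K/W
R_outer film = 1/(h_o·A) = 1/(5.32×39.5) = 0.004759 K/W
R_total = 0.0402 K/W
Q = ΔT / R_total = 782 / 0.0402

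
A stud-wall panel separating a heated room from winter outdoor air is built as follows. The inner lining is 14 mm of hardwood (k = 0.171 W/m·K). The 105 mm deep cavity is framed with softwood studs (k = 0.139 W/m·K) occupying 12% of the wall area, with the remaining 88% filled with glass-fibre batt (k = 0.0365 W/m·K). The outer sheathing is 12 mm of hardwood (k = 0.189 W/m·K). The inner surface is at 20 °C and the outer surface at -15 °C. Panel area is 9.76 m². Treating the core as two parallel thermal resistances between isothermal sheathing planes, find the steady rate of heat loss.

Q ≈ 149 W

Sheathing layers in series; stud and cavity paths in parallel between them.
R_inner = 0.014/(0.171×9.76) = 0.008388 K/W
R_stud  = 0.105/(0.139×0.12×9.76) = 0.645 K/W
R_cav   = 0.105/(0.0365×0.88×9.76) = 0.3349 K/W
1/R_core = 1/R_stud + 1/R_cav → R_core = 0.2205 K/W
R_outer = 0.012/(0.189×9.76) = 0.006505 K/W
R_total = 0.2353 K/W
Q = ΔT/R_total = 35/0.2353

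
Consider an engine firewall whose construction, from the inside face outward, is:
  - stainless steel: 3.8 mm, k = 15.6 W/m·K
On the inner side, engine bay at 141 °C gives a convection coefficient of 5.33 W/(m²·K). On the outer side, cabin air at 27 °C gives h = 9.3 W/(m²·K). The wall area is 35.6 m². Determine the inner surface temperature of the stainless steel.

Model the wall as resistances in series:
R_inner film = 1/(h_i·A) = 1/(5.33×35.6) = 0.00527 K/W
R_stainless steel = L/(kA) = 0.0038/(15.6×35.6) = 6.842×10^-6 K/W
R_outer film = 1/(h_o·A) = 1/(9.3×35.6) = 0.00302 K/W
R_total = 0.008297 K/W;  Q = ΔT/R_total = 114/0.008297 = 13740 W
T_interface = T_inner − Q·ΣR(inner→interface) = 141 − 13700×0.00527

T ≈ 68.6 °C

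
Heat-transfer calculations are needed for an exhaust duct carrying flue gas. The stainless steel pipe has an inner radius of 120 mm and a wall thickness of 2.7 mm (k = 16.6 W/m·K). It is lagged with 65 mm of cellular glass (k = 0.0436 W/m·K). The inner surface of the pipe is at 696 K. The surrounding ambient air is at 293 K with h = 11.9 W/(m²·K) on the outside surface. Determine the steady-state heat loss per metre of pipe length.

Treating each annulus and film as a series resistance:
R_stainless steel pipe wall = ln(122.7/120)/(2π×16.6×1) = 2.133×10^-4 K/W
R_cellular glass = ln(187.7/122.7)/(2π×0.0436×1) = 1.552 K/W
R_outer film = 1/(h_o·2πr_oL) = 1/(11.9×2π×0.1877×1) = 0.07125 K/W
R_total = 1.623 K/W
Q = ΔT/R_total = 403/1.623

q′ ≈ 248 W/m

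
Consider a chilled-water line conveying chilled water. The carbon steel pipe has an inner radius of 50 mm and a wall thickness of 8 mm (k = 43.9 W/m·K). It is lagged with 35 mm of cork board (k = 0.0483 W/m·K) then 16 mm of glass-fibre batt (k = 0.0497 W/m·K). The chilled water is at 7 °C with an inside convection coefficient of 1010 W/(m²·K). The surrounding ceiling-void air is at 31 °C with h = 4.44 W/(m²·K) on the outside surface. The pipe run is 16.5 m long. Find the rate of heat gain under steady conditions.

Q ≈ 165 W

For a radial system each layer contributes R = ln(r_out/r_in)/(2πkL); films add R = 1/(hA).
R_inner film = 1/(h_i·2πr₁L) = 1/(1010×2π×0.05×16.5) = 1.91×10^-4 K/W
R_carbon steel pipe wall = ln(58/50)/(2π×43.9×16.5) = 3.261×10^-5 K/W
R_cork board = ln(93/58)/(2π×0.0483×16.5) = 0.09429 K/W
R_glass-fibre batt = ln(109/93)/(2π×0.0497×16.5) = 0.03081 K/W
R_outer film = 1/(h_o·2πr_oL) = 1/(4.44×2π×0.109×16.5) = 0.01993 K/W
R_total = 0.1453 K/W
Q = ΔT/R_total = 24/0.1453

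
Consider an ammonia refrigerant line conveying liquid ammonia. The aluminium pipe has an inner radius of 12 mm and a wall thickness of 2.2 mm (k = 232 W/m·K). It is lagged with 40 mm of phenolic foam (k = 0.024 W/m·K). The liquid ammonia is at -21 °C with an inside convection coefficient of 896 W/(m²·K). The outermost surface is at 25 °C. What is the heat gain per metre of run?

Treating each annulus and film as a series resistance:
R_inner film = 1/(h_i·2πr₁L) = 1/(896×2π×0.012×1) = 0.0148 K/W
R_aluminium pipe wall = ln(14.2/12)/(2π×232×1) = 1.155×10^-4 K/W
R_phenolic foam = ln(54.2/14.2)/(2π×0.024×1) = 8.882 K/W
R_total = 8.897 K/W
Q = ΔT/R_total = 46/8.897

q′ ≈ 5.17 W/m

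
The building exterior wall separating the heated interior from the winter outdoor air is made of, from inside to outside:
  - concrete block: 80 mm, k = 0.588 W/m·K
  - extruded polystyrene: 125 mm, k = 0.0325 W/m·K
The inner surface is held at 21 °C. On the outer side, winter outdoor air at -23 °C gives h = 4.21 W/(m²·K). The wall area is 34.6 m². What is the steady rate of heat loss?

Using the resistance-network approach (series):
R_concrete block = L/(kA) = 0.08/(0.588×34.6) = 0.003932 K/W
R_extruded polystyrene = L/(kA) = 0.125/(0.0325×34.6) = 0.1112 K/W
R_outer film = 1/(h_o·A) = 1/(4.21×34.6) = 0.006865 K/W
R_total = 0.122 K/W
Q = ΔT / R_total = 44 / 0.122

Q ≈ 361 W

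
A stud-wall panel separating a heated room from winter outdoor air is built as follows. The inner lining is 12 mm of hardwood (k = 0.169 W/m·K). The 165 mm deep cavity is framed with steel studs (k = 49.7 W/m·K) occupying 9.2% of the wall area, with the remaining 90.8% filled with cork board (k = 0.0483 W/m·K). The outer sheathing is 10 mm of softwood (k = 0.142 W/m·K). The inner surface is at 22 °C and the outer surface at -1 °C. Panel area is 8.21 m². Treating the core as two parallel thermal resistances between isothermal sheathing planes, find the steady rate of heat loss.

Q ≈ 1070 W

Sheathing layers in series; stud and cavity paths in parallel between them.
R_inner = 0.012/(0.169×8.21) = 0.008649 K/W
R_stud  = 0.165/(49.7×0.092×8.21) = 0.004395 K/W
R_cav   = 0.165/(0.0483×0.908×8.21) = 0.4583 K/W
1/R_core = 1/R_stud + 1/R_cav → R_core = 0.004354 K/W
R_outer = 0.01/(0.142×8.21) = 0.008578 K/W
R_total = 0.02158 K/W
Q = ΔT/R_total = 23/0.02158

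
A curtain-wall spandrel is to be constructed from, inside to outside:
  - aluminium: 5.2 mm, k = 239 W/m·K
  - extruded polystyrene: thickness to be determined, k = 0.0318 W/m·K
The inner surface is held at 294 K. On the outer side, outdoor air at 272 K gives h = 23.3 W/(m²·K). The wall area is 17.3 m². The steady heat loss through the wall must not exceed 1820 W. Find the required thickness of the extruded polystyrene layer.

Using the resistance-network approach (series):
R_aluminium = L/(kA) = 0.0052/(239×17.3) = 1.258×10^-6 K/W
R_outer film = 1/(h_o·A) = 1/(23.3×17.3) = 0.002481 K/W
Sum of the known resistances R_other = 0.002482 K/W
Required total resistance R_tot = ΔT/Q_allow = 22/1820 = 0.01209 K/W
R_extruded polystyrene = R_tot − R_other = 0.009606 K/W
L = R·k·A = 0.009606×0.0318×17.3

L ≈ 5.28 mm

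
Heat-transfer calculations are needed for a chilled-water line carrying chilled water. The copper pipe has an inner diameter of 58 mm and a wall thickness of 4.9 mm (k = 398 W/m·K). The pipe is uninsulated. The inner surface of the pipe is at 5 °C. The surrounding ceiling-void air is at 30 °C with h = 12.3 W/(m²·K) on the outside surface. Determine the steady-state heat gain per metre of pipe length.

q′ ≈ 65.5 W/m

Per-layer cylindrical resistances, series-summed:
R_copper pipe wall = ln(33.9/29)/(2π×398×1) = 6.243×10^-5 K/W
R_outer film = 1/(h_o·2πr_oL) = 1/(12.3×2π×0.0339×1) = 0.3817 K/W
R_total = 0.3818 K/W
Q = ΔT/R_total = 25/0.3818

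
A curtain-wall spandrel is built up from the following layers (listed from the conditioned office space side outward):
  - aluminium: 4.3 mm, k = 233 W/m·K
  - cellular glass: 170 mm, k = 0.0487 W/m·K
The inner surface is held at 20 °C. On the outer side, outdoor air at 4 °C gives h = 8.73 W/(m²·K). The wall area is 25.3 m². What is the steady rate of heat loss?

Thermal resistances in series:
R_aluminium = L/(kA) = 0.0043/(233×25.3) = 7.294×10^-7 K/W
R_cellular glass = L/(kA) = 0.17/(0.0487×25.3) = 0.138 K/W
R_outer film = 1/(h_o·A) = 1/(8.73×25.3) = 0.004528 K/W
R_total = 0.1425 K/W
Q = ΔT / R_total = 16 / 0.1425

Q ≈ 112 W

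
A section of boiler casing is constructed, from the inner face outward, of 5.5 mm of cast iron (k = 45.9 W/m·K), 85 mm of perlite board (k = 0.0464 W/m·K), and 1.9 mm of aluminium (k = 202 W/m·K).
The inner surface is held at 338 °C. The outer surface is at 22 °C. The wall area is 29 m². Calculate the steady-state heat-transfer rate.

Model the wall as resistances in series:
R_cast iron = L/(kA) = 0.0055/(45.9×29) = 4.132×10^-6 K/W
R_perlite board = L/(kA) = 0.085/(0.0464×29) = 0.06317 K/W
R_aluminium = L/(kA) = 0.0019/(202×29) = 3.243×10^-7 K/W
R_total = 0.06317 K/W
Q = ΔT / R_total = 316 / 0.06317

Q ≈ 5000 W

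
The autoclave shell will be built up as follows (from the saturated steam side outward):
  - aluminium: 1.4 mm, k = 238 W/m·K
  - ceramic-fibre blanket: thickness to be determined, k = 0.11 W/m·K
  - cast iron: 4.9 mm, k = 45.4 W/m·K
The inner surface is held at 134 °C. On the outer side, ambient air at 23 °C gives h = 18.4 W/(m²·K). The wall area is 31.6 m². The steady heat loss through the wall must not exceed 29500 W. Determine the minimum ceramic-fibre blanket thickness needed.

Series thermal resistances:
R_aluminium = L/(kA) = 0.0014/(238×31.6) = 1.862×10^-7 K/W
R_cast iron = L/(kA) = 0.0049/(45.4×31.6) = 3.415×10^-6 K/W
R_outer film = 1/(h_o·A) = 1/(18.4×31.6) = 0.00172 K/W
Sum of the known resistances R_other = 0.001723 K/W
Required total resistance R_tot = ΔT/Q_allow = 111/29500 = 0.003763 K/W
R_ceramic-fibre blanket = R_tot − R_other = 0.002039 K/W
L = R·k·A = 0.002039×0.11×31.6

L ≈ 7.09 mm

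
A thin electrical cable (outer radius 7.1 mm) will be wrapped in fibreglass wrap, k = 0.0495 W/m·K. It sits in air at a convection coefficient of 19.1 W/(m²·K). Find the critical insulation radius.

r_cr ≈ 2.59 mm

For a cylinder r_cr = k/h = 0.0495/19.1
r_cr = 2.59 mm; since the bare radius (7.1 mm) is above r_cr, any added insulation will reduce heat loss.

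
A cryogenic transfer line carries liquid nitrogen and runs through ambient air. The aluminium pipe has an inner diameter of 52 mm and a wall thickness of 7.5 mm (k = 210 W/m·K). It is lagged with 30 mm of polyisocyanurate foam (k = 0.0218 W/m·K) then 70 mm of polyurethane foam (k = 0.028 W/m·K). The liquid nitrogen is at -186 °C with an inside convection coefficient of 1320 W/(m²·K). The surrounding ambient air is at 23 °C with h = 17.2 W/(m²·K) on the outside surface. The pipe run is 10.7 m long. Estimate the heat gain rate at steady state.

Per-layer cylindrical resistances, series-summed:
R_inner film = 1/(h_i·2πr₁L) = 1/(1320×2π×0.026×10.7) = 4.334×10^-4 K/W
R_aluminium pipe wall = ln(33.5/26)/(2π×210×10.7) = 1.795×10^-5 K/W
R_polyisocyanurate foam = ln(63.5/33.5)/(2π×0.0218×10.7) = 0.4363 K/W
R_polyurethane foam = ln(133.5/63.5)/(2π×0.028×10.7) = 0.3947 K/W
R_outer film = 1/(h_o·2πr_oL) = 1/(17.2×2π×0.1335×10.7) = 0.006478 K/W
R_total = 0.838 K/W
Q = ΔT/R_total = 209/0.838

Q ≈ 249 W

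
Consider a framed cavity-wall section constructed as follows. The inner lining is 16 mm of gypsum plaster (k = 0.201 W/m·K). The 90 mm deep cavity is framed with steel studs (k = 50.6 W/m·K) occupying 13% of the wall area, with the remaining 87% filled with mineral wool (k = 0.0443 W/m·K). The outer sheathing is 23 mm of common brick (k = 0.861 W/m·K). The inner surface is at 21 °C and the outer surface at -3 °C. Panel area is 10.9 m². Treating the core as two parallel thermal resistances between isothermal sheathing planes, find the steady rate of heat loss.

Sheathing layers in series; stud and cavity paths in parallel between them.
R_inner = 0.016/(0.201×10.9) = 0.007303 K/W
R_stud  = 0.09/(50.6×0.13×10.9) = 0.001255 K/W
R_cav   = 0.09/(0.0443×0.87×10.9) = 0.2142 K/W
1/R_core = 1/R_stud + 1/R_cav → R_core = 0.001248 K/W
R_outer = 0.023/(0.861×10.9) = 0.002451 K/W
R_total = 0.011 K/W
Q = ΔT/R_total = 24/0.011

Q ≈ 2180 W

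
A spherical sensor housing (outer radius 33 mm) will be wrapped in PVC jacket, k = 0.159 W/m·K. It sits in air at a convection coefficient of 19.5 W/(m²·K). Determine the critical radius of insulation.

For a sphere r_cr = 2k/h = 2×0.159/19.5
r_cr = 16.3 mm; since the bare radius (33 mm) is above r_cr, any added insulation will reduce heat loss.

r_cr ≈ 16.3 mm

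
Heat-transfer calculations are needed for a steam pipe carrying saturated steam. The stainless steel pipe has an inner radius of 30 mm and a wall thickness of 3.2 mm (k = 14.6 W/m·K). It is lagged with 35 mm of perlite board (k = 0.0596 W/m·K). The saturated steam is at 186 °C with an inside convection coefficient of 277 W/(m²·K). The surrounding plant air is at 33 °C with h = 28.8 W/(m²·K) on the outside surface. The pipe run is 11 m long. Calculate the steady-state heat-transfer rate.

Per-layer cylindrical resistances, series-summed:
R_inner film = 1/(h_i·2πr₁L) = 1/(277×2π×0.03×11) = 0.001741 K/W
R_stainless steel pipe wall = ln(33.2/30)/(2π×14.6×11) = 1.004×10^-4 K/W
R_perlite board = ln(68.2/33.2)/(2π×0.0596×11) = 0.1748 K/W
R_outer film = 1/(h_o·2πr_oL) = 1/(28.8×2π×0.0682×11) = 0.007366 K/W
R_total = 0.184 K/W
Q = ΔT/R_total = 153/0.184

Q ≈ 832 W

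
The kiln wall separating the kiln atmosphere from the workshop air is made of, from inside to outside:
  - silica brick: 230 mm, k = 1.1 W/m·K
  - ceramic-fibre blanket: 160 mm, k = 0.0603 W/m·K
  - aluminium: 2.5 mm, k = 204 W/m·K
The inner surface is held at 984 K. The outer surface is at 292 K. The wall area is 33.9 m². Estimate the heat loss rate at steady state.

Thermal resistances in series:
R_silica brick = L/(kA) = 0.23/(1.1×33.9) = 0.006168 K/W
R_ceramic-fibre blanket = L/(kA) = 0.16/(0.0603×33.9) = 0.07827 K/W
R_aluminium = L/(kA) = 0.0025/(204×33.9) = 3.615×10^-7 K/W
R_total = 0.08444 K/W
Q = ΔT / R_total = 692 / 0.08444

Q ≈ 8200 W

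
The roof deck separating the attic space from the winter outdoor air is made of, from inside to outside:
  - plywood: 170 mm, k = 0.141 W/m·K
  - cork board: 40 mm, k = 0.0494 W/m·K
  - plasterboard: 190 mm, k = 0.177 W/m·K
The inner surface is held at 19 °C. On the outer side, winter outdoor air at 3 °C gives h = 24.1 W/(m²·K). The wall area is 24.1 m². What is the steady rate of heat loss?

Q ≈ 123 W

Model the wall as resistances in series:
R_plywood = L/(kA) = 0.17/(0.141×24.1) = 0.05003 K/W
R_cork board = L/(kA) = 0.04/(0.0494×24.1) = 0.0336 K/W
R_plasterboard = L/(kA) = 0.19/(0.177×24.1) = 0.04454 K/W
R_outer film = 1/(h_o·A) = 1/(24.1×24.1) = 0.001722 K/W
R_total = 0.1299 K/W
Q = ΔT / R_total = 16 / 0.1299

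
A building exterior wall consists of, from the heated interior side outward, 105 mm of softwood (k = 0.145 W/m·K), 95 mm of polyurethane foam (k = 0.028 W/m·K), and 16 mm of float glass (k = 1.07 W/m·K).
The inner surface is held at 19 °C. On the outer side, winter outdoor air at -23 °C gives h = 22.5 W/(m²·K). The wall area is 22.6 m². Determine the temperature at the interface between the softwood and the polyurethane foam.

Series thermal resistances:
R_softwood = L/(kA) = 0.105/(0.145×22.6) = 0.03204 K/W
R_polyurethane foam = L/(kA) = 0.095/(0.028×22.6) = 0.1501 K/W
R_float glass = L/(kA) = 0.016/(1.07×22.6) = 6.616×10^-4 K/W
R_outer film = 1/(h_o·A) = 1/(22.5×22.6) = 0.001967 K/W
R_total = 0.1848 K/W;  Q = ΔT/R_total = 42/0.1848 = 227.3 W
T_interface = T_inner − Q·ΣR(inner→interface) = 19 − 227×0.03204

T ≈ 11.7 °C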